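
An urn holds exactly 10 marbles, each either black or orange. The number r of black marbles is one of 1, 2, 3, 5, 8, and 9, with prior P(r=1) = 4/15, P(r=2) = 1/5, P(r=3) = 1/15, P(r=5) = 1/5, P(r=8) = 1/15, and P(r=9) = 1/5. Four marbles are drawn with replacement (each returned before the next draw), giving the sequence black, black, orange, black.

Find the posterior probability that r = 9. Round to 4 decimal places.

0.3974

For each hypothesis, P(data | H) works out to: P(data | r = 1) = (1/10)(1/10)(9/10)(1/10) = 0.0009; P(data | r = 2) = (2/10)(2/10)(8/10)(2/10) = 0.0064; P(data | r = 3) = (3/10)(3/10)(7/10)(3/10) = 0.0189; P(data | r = 5) = (5/10)(5/10)(5/10)(5/10) = 0.0625; P(data | r = 8) = (8/10)(8/10)(2/10)(8/10) = 0.1024; P(data | r = 9) = (9/10)(9/10)(1/10)(9/10) = 0.0729.
Multiplying each by its prior: 4/15 · 0.0009 = 0.00024, 1/5 · 0.0064 = 0.00128, 1/15 · 0.0189 = 0.00126, 1/5 · 0.0625 = 0.0125, 1/15 · 0.1024 = 0.0068267, 1/5 · 0.0729 = 0.01458; these sum to 0.036687.
Hence P(r = 9 | data) = (0.01458) / (0.036687) = 0.39742.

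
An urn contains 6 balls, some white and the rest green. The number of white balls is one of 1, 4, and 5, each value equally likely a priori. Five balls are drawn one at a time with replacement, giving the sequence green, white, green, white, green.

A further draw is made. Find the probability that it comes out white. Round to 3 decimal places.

The likelihood of the observed sequence under each hypothesis: P(data | r = 1) = (5/6)(1/6)(5/6)(1/6)(5/6) = 0.016075; P(data | r = 4) = (2/6)(4/6)(2/6)(4/6)(2/6) = 0.016461; P(data | r = 5) = (1/6)(5/6)(1/6)(5/6)(1/6) = 0.003215.
The prior-weighted likelihoods are 1/3 · 0.016075 = 0.0053584, 1/3 · 0.016461 = 0.005487, 1/3 · 0.003215 = 0.0010717; these sum to 0.011917.
Dividing through by the total gives posterior P(r = 1 | data) = 0.44964, P(r = 4 | data) = 0.46043, P(r = 5 | data) = 0.089928.
So P(white next | data) = Σ P(white next | H) P(H | data) = (1/6)(0.44964) + (2/3)(0.46043) + (5/6)(0.089928) = 0.45683.

0.457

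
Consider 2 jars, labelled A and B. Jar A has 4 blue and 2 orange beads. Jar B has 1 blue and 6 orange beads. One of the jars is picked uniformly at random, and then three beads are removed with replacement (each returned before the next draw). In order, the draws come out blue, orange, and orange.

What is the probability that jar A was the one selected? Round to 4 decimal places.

For each hypothesis, P(data | H) works out to: P(data | jar A) = (4/6)(2/6)(2/6) = 0.074074; P(data | jar B) = (1/7)(6/7)(6/7) = 0.10496.
Weighting by the prior gives 1/2 · 0.074074 = 0.037037, 1/2 · 0.10496 = 0.052478; these sum to 0.089515.
Therefore the posterior P(jar A | data) = (0.037037) / (0.089515) = 0.41375.

0.4138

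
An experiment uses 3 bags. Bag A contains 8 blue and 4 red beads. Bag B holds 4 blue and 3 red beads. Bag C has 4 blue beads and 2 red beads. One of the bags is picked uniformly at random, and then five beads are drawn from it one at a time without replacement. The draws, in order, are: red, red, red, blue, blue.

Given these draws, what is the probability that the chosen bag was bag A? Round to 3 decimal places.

0.331

Under each hypothesis, the probability of the observed sequence is: P(data | bag A) = (4/12)(3/11)(2/10)(8/9)(7/8) = 0.014141; P(data | bag B) = (3/7)(2/6)(1/5)(4/4)(3/3) = 0.028571; P(data | bag C) = (2/6)(1/5)(0/4) = 0.
The prior-weighted likelihoods are 1/3 · 0.014141 = 0.0047138, 1/3 · 0.028571 = 0.0095238, 1/3 · 0 = 0; with total 0.014238.
By Bayes' rule, P(bag A | data) = (0.0047138) / (0.014238) = 0.33108.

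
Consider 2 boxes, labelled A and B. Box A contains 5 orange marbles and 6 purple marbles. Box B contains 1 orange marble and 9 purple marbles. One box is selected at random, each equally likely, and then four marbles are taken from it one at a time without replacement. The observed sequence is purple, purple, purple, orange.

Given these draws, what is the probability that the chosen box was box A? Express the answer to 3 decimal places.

0.431

Under each hypothesis, the probability of the observed sequence is: P(data | box A) = (6/11)(5/10)(4/9)(5/8) = 5/66; P(data | box B) = (9/10)(8/9)(7/8)(1/7) = 1/10.
The prior-weighted likelihoods are 1/2 · 5/66 = 5/132, 1/2 · 1/10 = 1/20; these sum to 29/330.
Therefore the posterior P(box A | data) = (5/132) / (29/330) = 25/58.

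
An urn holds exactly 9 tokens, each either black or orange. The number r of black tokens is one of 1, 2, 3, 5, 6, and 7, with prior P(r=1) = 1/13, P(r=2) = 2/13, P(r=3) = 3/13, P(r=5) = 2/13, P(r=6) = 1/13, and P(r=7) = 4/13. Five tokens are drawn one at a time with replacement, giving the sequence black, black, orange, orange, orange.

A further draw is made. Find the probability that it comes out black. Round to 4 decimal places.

Under each hypothesis, the probability of the observed sequence is: P(data | r = 1) = (1/9)(1/9)(8/9)(8/9)(8/9) = 0.0086708; P(data | r = 2) = (2/9)(2/9)(7/9)(7/9)(7/9) = 0.023235; P(data | r = 3) = (3/9)(3/9)(6/9)(6/9)(6/9) = 0.032922; P(data | r = 5) = (5/9)(5/9)(4/9)(4/9)(4/9) = 0.027096; P(data | r = 6) = (6/9)(6/9)(3/9)(3/9)(3/9) = 0.016461; P(data | r = 7) = (7/9)(7/9)(2/9)(2/9)(2/9) = 0.0066386.
The prior-weighted likelihoods are 1/13 · 0.0086708 = 0.00066698, 2/13 · 0.023235 = 0.0035746, 3/13 · 0.032922 = 0.0075973, 2/13 · 0.027096 = 0.0041686, 1/13 · 0.016461 = 0.0012662, 4/13 · 0.0066386 = 0.0020426; summing to 0.019316.
The posterior is then P(r = 1 | data) = 0.034529, P(r = 2 | data) = 0.18506, P(r = 3 | data) = 0.39331, P(r = 5 | data) = 0.21581, P(r = 6 | data) = 0.065552, P(r = 7 | data) = 0.10575.
So P(black next | data) = Σ P(black next | H) P(H | data) = (1/9)(0.034529) + (2/9)(0.18506) + (1/3)(0.39331) + (5/9)(0.21581) + (2/3)(0.065552) + (7/9)(0.10575) = 0.4219.

0.4219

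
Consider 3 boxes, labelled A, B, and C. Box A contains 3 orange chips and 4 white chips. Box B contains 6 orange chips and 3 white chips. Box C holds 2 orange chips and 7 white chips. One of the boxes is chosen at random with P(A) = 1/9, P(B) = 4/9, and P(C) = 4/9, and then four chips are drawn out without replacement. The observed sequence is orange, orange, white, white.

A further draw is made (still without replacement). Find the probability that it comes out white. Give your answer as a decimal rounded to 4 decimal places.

Under each hypothesis, the probability of the observed sequence is: P(data | box A) = (3/7)(2/6)(4/5)(3/4) = 0.085714; P(data | box B) = (6/9)(5/8)(3/7)(2/6) = 0.059524; P(data | box C) = (2/9)(1/8)(7/7)(6/6) = 0.027778.
Weighting by the prior gives 1/9 · 0.085714 = 0.0095238, 4/9 · 0.059524 = 0.026455, 4/9 · 0.027778 = 0.012346; summing to 0.048325.
The posterior is then P(box A | data) = 0.19708, P(box B | data) = 0.54745, P(box C | data) = 0.25547.
So P(white next | data) = Σ P(white next | H) P(H | data) = (2/3)(0.19708) + (1/5)(0.54745) + (1)(0.25547) = 0.49635.

0.4964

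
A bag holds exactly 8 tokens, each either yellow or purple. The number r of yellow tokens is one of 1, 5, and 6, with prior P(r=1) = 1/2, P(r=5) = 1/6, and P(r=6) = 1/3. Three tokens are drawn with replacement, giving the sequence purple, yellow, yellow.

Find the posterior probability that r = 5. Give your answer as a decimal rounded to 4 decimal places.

0.3125

Compute the likelihood of the observed sequence for each case: P(data | r = 1) = (7/8)(1/8)(1/8) = 0.013672; P(data | r = 5) = (3/8)(5/8)(5/8) = 0.14648; P(data | r = 6) = (2/8)(6/8)(6/8) = 0.14062.
Multiplying each by its prior: 1/2 · 0.013672 = 0.0068359, 1/6 · 0.14648 = 0.024414, 1/3 · 0.14062 = 0.046875; summing to 0.078125.
So P(r = 5 | data) = (0.024414) / (0.078125) = 0.3125.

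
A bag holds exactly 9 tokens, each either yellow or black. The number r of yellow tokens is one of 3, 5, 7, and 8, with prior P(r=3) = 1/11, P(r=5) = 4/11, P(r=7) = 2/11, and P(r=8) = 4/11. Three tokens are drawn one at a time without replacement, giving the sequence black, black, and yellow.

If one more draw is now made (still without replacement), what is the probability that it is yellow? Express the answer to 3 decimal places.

0.609

For each hypothesis, P(data | H) works out to: P(data | r = 3) = (6/9)(5/8)(3/7) = 0.17857; P(data | r = 5) = (4/9)(3/8)(5/7) = 0.11905; P(data | r = 7) = (2/9)(1/8)(7/7) = 0.027778; P(data | r = 8) = (1/9)(0/8) = 0.
The prior-weighted likelihoods are 1/11 · 0.17857 = 0.016234, 4/11 · 0.11905 = 0.04329, 2/11 · 0.027778 = 0.0050505, 4/11 · 0 = 0; summing to 0.064574.
The posterior is then P(r = 3 | data) = 0.2514, P(r = 5 | data) = 0.67039, P(r = 7 | data) = 0.078212, P(r = 8 | data) = 0.
So P(yellow next | data) = Σ P(yellow next | H) P(H | data) = (1/3)(0.2514) + (2/3)(0.67039) + (1)(0.078212) = 0.60894.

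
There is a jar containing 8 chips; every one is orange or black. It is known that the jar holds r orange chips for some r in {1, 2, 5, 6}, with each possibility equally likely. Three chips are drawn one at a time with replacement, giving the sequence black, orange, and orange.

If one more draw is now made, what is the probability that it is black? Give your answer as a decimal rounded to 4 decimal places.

0.3947

Under each hypothesis, the probability of the observed sequence is: P(data | r = 1) = (7/8)(1/8)(1/8) = 0.013672; P(data | r = 2) = (6/8)(2/8)(2/8) = 0.046875; P(data | r = 5) = (3/8)(5/8)(5/8) = 0.14648; P(data | r = 6) = (2/8)(6/8)(6/8) = 0.14062.
Multiplying each by its prior: 1/4 · 0.013672 = 0.003418, 1/4 · 0.046875 = 0.011719, 1/4 · 0.14648 = 0.036621, 1/4 · 0.14062 = 0.035156; with total 0.086914.
Normalising, the posterior is P(r = 1 | data) = 0.039326, P(r = 2 | data) = 0.13483, P(r = 5 | data) = 0.42135, P(r = 6 | data) = 0.40449.
Averaging over the posterior, P(black next | data) = (7/8)(0.039326) + (3/4)(0.13483) + (3/8)(0.42135) + (1/4)(0.40449) = 0.39466.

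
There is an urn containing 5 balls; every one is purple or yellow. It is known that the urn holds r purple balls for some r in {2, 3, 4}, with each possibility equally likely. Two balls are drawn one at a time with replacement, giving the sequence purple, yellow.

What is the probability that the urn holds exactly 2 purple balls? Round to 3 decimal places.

Under each hypothesis, the probability of the observed sequence is: P(data | r = 2) = (2/5)(3/5) = 6/25; P(data | r = 3) = (3/5)(2/5) = 6/25; P(data | r = 4) = (4/5)(1/5) = 4/25.
Multiplying each by its prior: 1/3 · 6/25 = 2/25, 1/3 · 6/25 = 2/25, 1/3 · 4/25 = 4/75; with total 16/75.
Hence P(r = 2 | data) = (2/25) / (16/75) = 3/8.

0.375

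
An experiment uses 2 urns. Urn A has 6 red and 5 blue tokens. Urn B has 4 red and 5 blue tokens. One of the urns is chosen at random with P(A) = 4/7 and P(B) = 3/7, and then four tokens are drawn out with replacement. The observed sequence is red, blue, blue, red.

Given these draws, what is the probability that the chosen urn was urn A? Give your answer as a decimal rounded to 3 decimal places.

0.573

Compute the likelihood of the observed sequence for each case: P(data | urn A) = (6/11)(5/11)(5/11)(6/11) = 0.061471; P(data | urn B) = (4/9)(5/9)(5/9)(4/9) = 0.060966.
Weighting by the prior gives 4/7 · 0.061471 = 0.035126, 3/7 · 0.060966 = 0.026128; summing to 0.061255.
By Bayes' rule, P(urn A | data) = (0.035126) / (0.061255) = 0.57345.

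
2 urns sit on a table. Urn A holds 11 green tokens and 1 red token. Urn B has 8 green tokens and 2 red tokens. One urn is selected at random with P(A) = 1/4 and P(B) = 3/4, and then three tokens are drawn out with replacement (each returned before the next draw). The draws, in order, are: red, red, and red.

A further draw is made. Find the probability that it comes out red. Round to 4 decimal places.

0.1973

Compute the likelihood of the observed sequence for each case: P(data | urn A) = (1/12)(1/12)(1/12) = 0.0005787; P(data | urn B) = (2/10)(2/10)(2/10) = 0.008.
The prior-weighted likelihoods are 1/4 · 0.0005787 = 0.00014468, 3/4 · 0.008 = 0.006; these sum to 0.0061447.
The posterior is then P(urn A | data) = 0.023545, P(urn B | data) = 0.97646.
Averaging over the posterior, P(red next | data) = (1/12)(0.023545) + (1/5)(0.97646) = 0.19725.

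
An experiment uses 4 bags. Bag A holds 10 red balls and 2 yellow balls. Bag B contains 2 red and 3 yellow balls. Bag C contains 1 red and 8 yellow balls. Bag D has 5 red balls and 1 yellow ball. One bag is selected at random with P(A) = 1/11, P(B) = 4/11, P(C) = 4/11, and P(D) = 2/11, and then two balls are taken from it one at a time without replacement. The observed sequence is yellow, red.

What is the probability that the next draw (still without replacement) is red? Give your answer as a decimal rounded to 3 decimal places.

0.408

The likelihood of the observed sequence under each hypothesis: P(data | bag A) = (2/12)(10/11) = 0.15152; P(data | bag B) = (3/5)(2/4) = 0.3; P(data | bag C) = (8/9)(1/8) = 0.11111; P(data | bag D) = (1/6)(5/5) = 0.16667.
The prior-weighted likelihoods are 1/11 · 0.15152 = 0.013774, 4/11 · 0.3 = 0.10909, 4/11 · 0.11111 = 0.040404, 2/11 · 0.16667 = 0.030303; summing to 0.19357.
Normalising, the posterior is P(bag A | data) = 0.071157, P(bag B | data) = 0.56357, P(bag C | data) = 0.20873, P(bag D | data) = 0.15655.
Averaging over the posterior, P(red next | data) = (9/10)(0.071157) + (1/3)(0.56357) + (0)(0.20873) + (1)(0.15655) = 0.40844.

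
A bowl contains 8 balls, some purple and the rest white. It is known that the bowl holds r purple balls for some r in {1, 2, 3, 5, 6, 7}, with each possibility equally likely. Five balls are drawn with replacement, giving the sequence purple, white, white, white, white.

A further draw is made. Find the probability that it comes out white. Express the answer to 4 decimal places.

Under each hypothesis, the probability of the observed sequence is: P(data | r = 1) = (1/8)(7/8)(7/8)(7/8)(7/8) = 0.073273; P(data | r = 2) = (2/8)(6/8)(6/8)(6/8)(6/8) = 0.079102; P(data | r = 3) = (3/8)(5/8)(5/8)(5/8)(5/8) = 0.05722; P(data | r = 5) = (5/8)(3/8)(3/8)(3/8)(3/8) = 0.01236; P(data | r = 6) = (6/8)(2/8)(2/8)(2/8)(2/8) = 0.0029297; P(data | r = 7) = (7/8)(1/8)(1/8)(1/8)(1/8) = 0.00021362.
Weighting by the prior gives 1/6 · 0.073273 = 0.012212, 1/6 · 0.079102 = 0.013184, 1/6 · 0.05722 = 0.0095367, 1/6 · 0.01236 = 0.0020599, 1/6 · 0.0029297 = 0.00048828, 1/6 · 0.00021362 = 3.5604e-05; summing to 0.037516.
The posterior is then P(r = 1 | data) = 0.32552, P(r = 2 | data) = 0.35141, P(r = 3 | data) = 0.2542, P(r = 5 | data) = 0.054908, P(r = 6 | data) = 0.013015, P(r = 7 | data) = 0.00094902.
The predictive probability is P(white next | data) = (7/8)(0.32552) + (3/4)(0.35141) + (5/8)(0.2542) + (3/8)(0.054908) + (1/4)(0.013015) + (1/8)(0.00094902) = 0.73122.

0.7312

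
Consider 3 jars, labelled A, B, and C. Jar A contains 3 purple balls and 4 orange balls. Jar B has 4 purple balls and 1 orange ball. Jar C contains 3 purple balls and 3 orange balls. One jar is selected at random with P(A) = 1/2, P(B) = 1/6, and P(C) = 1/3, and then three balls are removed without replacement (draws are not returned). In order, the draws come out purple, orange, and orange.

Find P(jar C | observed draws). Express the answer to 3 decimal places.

The likelihood of the observed sequence under each hypothesis: P(data | jar A) = (3/7)(4/6)(3/5) = 6/35; P(data | jar B) = (4/5)(1/4)(0/3) = 0; P(data | jar C) = (3/6)(3/5)(2/4) = 3/20.
Multiplying each by its prior: 1/2 · 6/35 = 3/35, 1/6 · 0 = 0, 1/3 · 3/20 = 1/20; summing to 19/140.
By Bayes' rule, P(jar C | data) = (1/20) / (19/140) = 7/19.

0.368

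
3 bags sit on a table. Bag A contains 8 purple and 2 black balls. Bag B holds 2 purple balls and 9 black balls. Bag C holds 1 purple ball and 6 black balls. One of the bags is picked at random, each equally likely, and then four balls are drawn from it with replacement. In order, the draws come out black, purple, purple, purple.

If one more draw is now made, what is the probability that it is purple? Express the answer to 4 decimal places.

0.7574

Under each hypothesis, the probability of the observed sequence is: P(data | bag A) = (2/10)(8/10)(8/10)(8/10) = 0.1024; P(data | bag B) = (9/11)(2/11)(2/11)(2/11) = 0.0049177; P(data | bag C) = (6/7)(1/7)(1/7)(1/7) = 0.002499.
Multiplying each by its prior: 1/3 · 0.1024 = 0.034133, 1/3 · 0.0049177 = 0.0016392, 1/3 · 0.002499 = 0.00083299; with total 0.036606.
Normalising, the posterior is P(bag A | data) = 0.93246, P(bag B | data) = 0.044781, P(bag C | data) = 0.022756.
So P(purple next | data) = Σ P(purple next | H) P(H | data) = (4/5)(0.93246) + (2/11)(0.044781) + (1/7)(0.022756) = 0.75736.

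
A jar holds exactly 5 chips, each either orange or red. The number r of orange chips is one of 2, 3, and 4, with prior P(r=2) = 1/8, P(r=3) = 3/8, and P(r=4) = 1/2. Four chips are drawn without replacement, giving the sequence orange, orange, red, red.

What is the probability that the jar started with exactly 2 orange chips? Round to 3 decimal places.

For each hypothesis, P(data | H) works out to: P(data | r = 2) = (2/5)(1/4)(3/3)(2/2) = 1/10; P(data | r = 3) = (3/5)(2/4)(2/3)(1/2) = 1/10; P(data | r = 4) = (4/5)(3/4)(1/3)(0/2) = 0.
The prior-weighted likelihoods are 1/8 · 1/10 = 1/80, 3/8 · 1/10 = 3/80, 1/2 · 0 = 0; summing to 1/20.
So P(r = 2 | data) = (1/80) / (1/20) = 1/4.

0.250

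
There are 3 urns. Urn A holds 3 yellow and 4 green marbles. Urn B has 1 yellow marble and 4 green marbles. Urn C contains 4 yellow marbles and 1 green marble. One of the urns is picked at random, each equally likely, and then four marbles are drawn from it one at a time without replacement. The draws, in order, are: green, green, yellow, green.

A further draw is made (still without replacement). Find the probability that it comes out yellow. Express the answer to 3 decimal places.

0.200

Compute the likelihood of the observed sequence for each case: P(data | urn A) = (4/7)(3/6)(3/5)(2/4) = 3/35; P(data | urn B) = (4/5)(3/4)(1/3)(2/2) = 1/5; P(data | urn C) = (1/5)(0/4) = 0.
Weighting by the prior gives 1/3 · 3/35 = 1/35, 1/3 · 1/5 = 1/15, 1/3 · 0 = 0; these sum to 2/21.
Normalising, the posterior is P(urn A | data) = 3/10, P(urn B | data) = 7/10, P(urn C | data) = 0.
So P(yellow next | data) = Σ P(yellow next | H) P(H | data) = (2/3)(3/10) + (0)(7/10) = 1/5.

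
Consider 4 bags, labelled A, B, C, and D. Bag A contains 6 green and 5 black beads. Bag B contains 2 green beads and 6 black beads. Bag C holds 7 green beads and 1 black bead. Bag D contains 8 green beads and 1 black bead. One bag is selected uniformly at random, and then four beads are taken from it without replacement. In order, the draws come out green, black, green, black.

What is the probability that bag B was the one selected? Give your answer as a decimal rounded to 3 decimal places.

Compute the likelihood of the observed sequence for each case: P(data | bag A) = (6/11)(5/10)(5/9)(4/8) = 0.075758; P(data | bag B) = (2/8)(6/7)(1/6)(5/5) = 0.035714; P(data | bag C) = (7/8)(1/7)(6/6)(0/5) = 0; P(data | bag D) = (8/9)(1/8)(7/7)(0/6) = 0.
The prior-weighted likelihoods are 1/4 · 0.075758 = 0.018939, 1/4 · 0.035714 = 0.0089286, 1/4 · 0 = 0, 1/4 · 0 = 0; these sum to 0.027868.
By Bayes' rule, P(bag B | data) = (0.0089286) / (0.027868) = 0.32039.

0.320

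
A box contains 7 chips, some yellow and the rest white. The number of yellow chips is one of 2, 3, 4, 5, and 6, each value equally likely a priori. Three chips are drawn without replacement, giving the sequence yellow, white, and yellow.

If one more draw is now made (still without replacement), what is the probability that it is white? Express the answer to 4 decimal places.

Compute the likelihood of the observed sequence for each case: P(data | r = 2) = (2/7)(5/6)(1/5) = 1/21; P(data | r = 3) = (3/7)(4/6)(2/5) = 4/35; P(data | r = 4) = (4/7)(3/6)(3/5) = 6/35; P(data | r = 5) = (5/7)(2/6)(4/5) = 4/21; P(data | r = 6) = (6/7)(1/6)(5/5) = 1/7.
Weighting by the prior gives 1/5 · 1/21 = 1/105, 1/5 · 4/35 = 4/175, 1/5 · 6/35 = 6/175, 1/5 · 4/21 = 4/105, 1/5 · 1/7 = 1/35; these sum to 2/15.
The posterior is then P(r = 2 | data) = 1/14, P(r = 3 | data) = 6/35, P(r = 4 | data) = 9/35, P(r = 5 | data) = 2/7, P(r = 6 | data) = 3/14.
So P(white next | data) = Σ P(white next | H) P(H | data) = (1)(1/14) + (3/4)(6/35) + (1/2)(9/35) + (1/4)(2/7) + (0)(3/14) = 2/5.

0.4000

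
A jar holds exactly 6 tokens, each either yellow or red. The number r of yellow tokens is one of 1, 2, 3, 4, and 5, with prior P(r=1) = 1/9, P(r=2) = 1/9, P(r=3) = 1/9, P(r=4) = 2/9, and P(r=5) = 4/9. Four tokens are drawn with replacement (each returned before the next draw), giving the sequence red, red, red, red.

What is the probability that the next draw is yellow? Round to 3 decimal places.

Under each hypothesis, the probability of the observed sequence is: P(data | r = 1) = (5/6)(5/6)(5/6)(5/6) = 0.48225; P(data | r = 2) = (4/6)(4/6)(4/6)(4/6) = 0.19753; P(data | r = 3) = (3/6)(3/6)(3/6)(3/6) = 0.0625; P(data | r = 4) = (2/6)(2/6)(2/6)(2/6) = 0.012346; P(data | r = 5) = (1/6)(1/6)(1/6)(1/6) = 0.0007716.
The prior-weighted likelihoods are 1/9 · 0.48225 = 0.053584, 1/9 · 0.19753 = 0.021948, 1/9 · 0.0625 = 0.0069444, 2/9 · 0.012346 = 0.0027435, 4/9 · 0.0007716 = 0.00034294; with total 0.085562.
Normalising, the posterior is P(r = 1 | data) = 0.62625, P(r = 2 | data) = 0.25651, P(r = 3 | data) = 0.081162, P(r = 4 | data) = 0.032064, P(r = 5 | data) = 0.004008.
Averaging over the posterior, P(yellow next | data) = (1/6)(0.62625) + (1/3)(0.25651) + (1/2)(0.081162) + (2/3)(0.032064) + (5/6)(0.004008) = 0.25518.

0.255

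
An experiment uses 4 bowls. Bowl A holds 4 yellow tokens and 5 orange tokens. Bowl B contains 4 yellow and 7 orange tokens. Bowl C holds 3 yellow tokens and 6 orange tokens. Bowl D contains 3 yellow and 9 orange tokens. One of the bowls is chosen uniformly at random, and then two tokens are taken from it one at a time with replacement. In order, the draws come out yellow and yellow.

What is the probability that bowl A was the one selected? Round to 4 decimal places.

For each hypothesis, P(data | H) works out to: P(data | bowl A) = (4/9)(4/9) = 0.19753; P(data | bowl B) = (4/11)(4/11) = 0.13223; P(data | bowl C) = (3/9)(3/9) = 0.11111; P(data | bowl D) = (3/12)(3/12) = 0.0625.
Weighting by the prior gives 1/4 · 0.19753 = 0.049383, 1/4 · 0.13223 = 0.033058, 1/4 · 0.11111 = 0.027778, 1/4 · 0.0625 = 0.015625; summing to 0.12584.
So P(bowl A | data) = (0.049383) / (0.12584) = 0.39241.

0.3924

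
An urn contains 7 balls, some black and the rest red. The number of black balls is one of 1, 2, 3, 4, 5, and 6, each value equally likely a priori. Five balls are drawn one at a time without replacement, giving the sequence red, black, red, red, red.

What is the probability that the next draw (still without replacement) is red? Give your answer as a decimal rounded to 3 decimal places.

For each hypothesis, P(data | H) works out to: P(data | r = 1) = (6/7)(1/6)(5/5)(4/4)(3/3) = 1/7; P(data | r = 2) = (5/7)(2/6)(4/5)(3/4)(2/3) = 2/21; P(data | r = 3) = (4/7)(3/6)(3/5)(2/4)(1/3) = 1/35; P(data | r = 4) = (3/7)(4/6)(2/5)(1/4)(0/3) = 0; P(data | r = 5) = (2/7)(5/6)(1/5)(0/4) = 0; P(data | r = 6) = (1/7)(6/6)(0/5) = 0.
Multiplying each by its prior: 1/6 · 1/7 = 1/42, 1/6 · 2/21 = 1/63, 1/6 · 1/35 = 1/210, 1/6 · 0 = 0, 1/6 · 0 = 0, 1/6 · 0 = 0; summing to 2/45.
The posterior is then P(r = 1 | data) = 15/28, P(r = 2 | data) = 5/14, P(r = 3 | data) = 3/28, P(r = 4 | data) = 0, P(r = 5 | data) = 0, P(r = 6 | data) = 0.
Averaging over the posterior, P(red next | data) = (1)(15/28) + (1/2)(5/14) + (0)(3/28) = 5/7.

0.714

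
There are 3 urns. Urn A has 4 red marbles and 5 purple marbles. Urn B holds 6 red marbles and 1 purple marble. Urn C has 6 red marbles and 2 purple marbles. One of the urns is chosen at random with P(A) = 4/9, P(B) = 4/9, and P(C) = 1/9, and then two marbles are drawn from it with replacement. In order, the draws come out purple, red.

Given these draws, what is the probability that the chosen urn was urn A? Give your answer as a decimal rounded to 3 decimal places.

0.593

For each hypothesis, P(data | H) works out to: P(data | urn A) = (5/9)(4/9) = 0.24691; P(data | urn B) = (1/7)(6/7) = 0.12245; P(data | urn C) = (2/8)(6/8) = 0.1875.
Multiplying each by its prior: 4/9 · 0.24691 = 0.10974, 4/9 · 0.12245 = 0.054422, 1/9 · 0.1875 = 0.020833; with total 0.18499.
Therefore the posterior P(urn A | data) = (0.10974) / (0.18499) = 0.5932.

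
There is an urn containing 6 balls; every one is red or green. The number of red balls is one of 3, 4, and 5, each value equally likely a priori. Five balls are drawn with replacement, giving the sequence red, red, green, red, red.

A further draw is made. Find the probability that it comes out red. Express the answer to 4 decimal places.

0.7128

Compute the likelihood of the observed sequence for each case: P(data | r = 3) = (3/6)(3/6)(3/6)(3/6)(3/6) = 0.03125; P(data | r = 4) = (4/6)(4/6)(2/6)(4/6)(4/6) = 0.065844; P(data | r = 5) = (5/6)(5/6)(1/6)(5/6)(5/6) = 0.080376.
The prior-weighted likelihoods are 1/3 · 0.03125 = 0.010417, 1/3 · 0.065844 = 0.021948, 1/3 · 0.080376 = 0.026792; with total 0.059156.
Dividing through by the total gives posterior P(r = 3 | data) = 0.17609, P(r = 4 | data) = 0.37101, P(r = 5 | data) = 0.4529.
So P(red next | data) = Σ P(red next | H) P(H | data) = (1/2)(0.17609) + (2/3)(0.37101) + (5/6)(0.4529) = 0.7128.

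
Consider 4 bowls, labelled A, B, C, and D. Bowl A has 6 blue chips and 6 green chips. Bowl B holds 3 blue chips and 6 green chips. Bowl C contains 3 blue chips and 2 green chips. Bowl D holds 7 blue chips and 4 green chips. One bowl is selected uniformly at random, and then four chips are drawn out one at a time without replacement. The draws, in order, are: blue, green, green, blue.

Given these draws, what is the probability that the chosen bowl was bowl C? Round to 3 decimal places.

0.335

The likelihood of the observed sequence under each hypothesis: P(data | bowl A) = (6/12)(6/11)(5/10)(5/9) = 0.075758; P(data | bowl B) = (3/9)(6/8)(5/7)(2/6) = 0.059524; P(data | bowl C) = (3/5)(2/4)(1/3)(2/2) = 0.1; P(data | bowl D) = (7/11)(4/10)(3/9)(6/8) = 0.063636.
Weighting by the prior gives 1/4 · 0.075758 = 0.018939, 1/4 · 0.059524 = 0.014881, 1/4 · 0.1 = 0.025, 1/4 · 0.063636 = 0.015909; with total 0.074729.
By Bayes' rule, P(bowl C | data) = (0.025) / (0.074729) = 0.33454.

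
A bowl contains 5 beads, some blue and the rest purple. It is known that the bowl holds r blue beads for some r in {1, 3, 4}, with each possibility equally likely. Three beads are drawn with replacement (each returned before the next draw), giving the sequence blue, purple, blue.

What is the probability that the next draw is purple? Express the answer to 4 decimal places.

Under each hypothesis, the probability of the observed sequence is: P(data | r = 1) = (1/5)(4/5)(1/5) = 4/125; P(data | r = 3) = (3/5)(2/5)(3/5) = 18/125; P(data | r = 4) = (4/5)(1/5)(4/5) = 16/125.
Multiplying each by its prior: 1/3 · 4/125 = 4/375, 1/3 · 18/125 = 6/125, 1/3 · 16/125 = 16/375; these sum to 38/375.
Normalising, the posterior is P(r = 1 | data) = 2/19, P(r = 3 | data) = 9/19, P(r = 4 | data) = 8/19.
Averaging over the posterior, P(purple next | data) = (4/5)(2/19) + (2/5)(9/19) + (1/5)(8/19) = 34/95.

0.3579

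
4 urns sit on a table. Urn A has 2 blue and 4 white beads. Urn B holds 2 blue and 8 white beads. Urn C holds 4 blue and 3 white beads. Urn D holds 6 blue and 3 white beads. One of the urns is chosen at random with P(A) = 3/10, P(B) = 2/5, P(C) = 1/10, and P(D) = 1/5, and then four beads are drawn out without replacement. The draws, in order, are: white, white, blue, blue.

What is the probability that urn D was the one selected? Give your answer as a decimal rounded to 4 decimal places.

For each hypothesis, P(data | H) works out to: P(data | urn A) = (4/6)(3/5)(2/4)(1/3) = 0.066667; P(data | urn B) = (8/10)(7/9)(2/8)(1/7) = 0.022222; P(data | urn C) = (3/7)(2/6)(4/5)(3/4) = 0.085714; P(data | urn D) = (3/9)(2/8)(6/7)(5/6) = 0.059524.
Multiplying each by its prior: 3/10 · 0.066667 = 0.02, 2/5 · 0.022222 = 0.0088889, 1/10 · 0.085714 = 0.0085714, 1/5 · 0.059524 = 0.011905; summing to 0.049365.
So P(urn D | data) = (0.011905) / (0.049365) = 0.24116.

0.2412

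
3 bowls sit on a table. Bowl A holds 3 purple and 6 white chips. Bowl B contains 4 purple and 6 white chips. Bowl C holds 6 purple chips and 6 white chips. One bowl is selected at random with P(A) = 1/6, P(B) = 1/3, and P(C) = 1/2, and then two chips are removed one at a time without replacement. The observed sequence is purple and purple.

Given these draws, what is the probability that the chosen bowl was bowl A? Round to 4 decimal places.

For each hypothesis, P(data | H) works out to: P(data | bowl A) = (3/9)(2/8) = 0.083333; P(data | bowl B) = (4/10)(3/9) = 0.13333; P(data | bowl C) = (6/12)(5/11) = 0.22727.
Multiplying each by its prior: 1/6 · 0.083333 = 0.013889, 1/3 · 0.13333 = 0.044444, 1/2 · 0.22727 = 0.11364; these sum to 0.17197.
By Bayes' rule, P(bowl A | data) = (0.013889) / (0.17197) = 0.080764.

0.0808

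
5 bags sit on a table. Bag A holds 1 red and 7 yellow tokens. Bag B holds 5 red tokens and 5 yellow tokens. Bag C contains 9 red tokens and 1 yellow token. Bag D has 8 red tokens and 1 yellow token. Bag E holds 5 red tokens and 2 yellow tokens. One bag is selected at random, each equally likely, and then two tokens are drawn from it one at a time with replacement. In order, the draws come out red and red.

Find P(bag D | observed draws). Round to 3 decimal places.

Under each hypothesis, the probability of the observed sequence is: P(data | bag A) = (1/8)(1/8) = 0.015625; P(data | bag B) = (5/10)(5/10) = 0.25; P(data | bag C) = (9/10)(9/10) = 0.81; P(data | bag D) = (8/9)(8/9) = 0.79012; P(data | bag E) = (5/7)(5/7) = 0.5102.
Multiplying each by its prior: 1/5 · 0.015625 = 0.003125, 1/5 · 0.25 = 0.05, 1/5 · 0.81 = 0.162, 1/5 · 0.79012 = 0.15802, 1/5 · 0.5102 = 0.10204; with total 0.47519.
So P(bag D | data) = (0.15802) / (0.47519) = 0.33255.

0.333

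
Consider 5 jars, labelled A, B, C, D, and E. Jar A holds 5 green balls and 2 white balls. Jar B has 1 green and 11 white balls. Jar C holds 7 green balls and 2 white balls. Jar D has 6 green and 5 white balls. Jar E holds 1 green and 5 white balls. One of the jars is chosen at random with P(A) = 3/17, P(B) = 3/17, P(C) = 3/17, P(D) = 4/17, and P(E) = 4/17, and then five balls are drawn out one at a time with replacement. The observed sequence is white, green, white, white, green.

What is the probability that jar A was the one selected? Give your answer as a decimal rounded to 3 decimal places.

0.144

For each hypothesis, P(data | H) works out to: P(data | jar A) = (2/7)(5/7)(2/7)(2/7)(5/7) = 0.0119; P(data | jar B) = (11/12)(1/12)(11/12)(11/12)(1/12) = 0.005349; P(data | jar C) = (2/9)(7/9)(2/9)(2/9)(7/9) = 0.0066386; P(data | jar D) = (5/11)(6/11)(5/11)(5/11)(6/11) = 0.027941; P(data | jar E) = (5/6)(1/6)(5/6)(5/6)(1/6) = 0.016075.
The prior-weighted likelihoods are 3/17 · 0.0119 = 0.0021, 3/17 · 0.005349 = 0.00094394, 3/17 · 0.0066386 = 0.0011715, 4/17 · 0.027941 = 0.0065745, 4/17 · 0.016075 = 0.0037824; summing to 0.014572.
Therefore the posterior P(jar A | data) = (0.0021) / (0.014572) = 0.14411.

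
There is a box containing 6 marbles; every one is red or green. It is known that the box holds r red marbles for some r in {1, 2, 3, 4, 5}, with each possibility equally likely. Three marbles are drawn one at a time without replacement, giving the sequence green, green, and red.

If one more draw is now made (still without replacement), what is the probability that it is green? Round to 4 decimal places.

The likelihood of the observed sequence under each hypothesis: P(data | r = 1) = (5/6)(4/5)(1/4) = 1/6; P(data | r = 2) = (4/6)(3/5)(2/4) = 1/5; P(data | r = 3) = (3/6)(2/5)(3/4) = 3/20; P(data | r = 4) = (2/6)(1/5)(4/4) = 1/15; P(data | r = 5) = (1/6)(0/5) = 0.
Weighting by the prior gives 1/5 · 1/6 = 1/30, 1/5 · 1/5 = 1/25, 1/5 · 3/20 = 3/100, 1/5 · 1/15 = 1/75, 1/5 · 0 = 0; summing to 7/60.
The posterior is then P(r = 1 | data) = 2/7, P(r = 2 | data) = 12/35, P(r = 3 | data) = 9/35, P(r = 4 | data) = 4/35, P(r = 5 | data) = 0.
So P(green next | data) = Σ P(green next | H) P(H | data) = (1)(2/7) + (2/3)(12/35) + (1/3)(9/35) + (0)(4/35) = 3/5.

0.6000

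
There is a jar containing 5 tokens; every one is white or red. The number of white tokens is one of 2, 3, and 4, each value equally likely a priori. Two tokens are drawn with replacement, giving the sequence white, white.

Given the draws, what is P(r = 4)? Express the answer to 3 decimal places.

0.552

Under each hypothesis, the probability of the observed sequence is: P(data | r = 2) = (2/5)(2/5) = 4/25; P(data | r = 3) = (3/5)(3/5) = 9/25; P(data | r = 4) = (4/5)(4/5) = 16/25.
Weighting by the prior gives 1/3 · 4/25 = 4/75, 1/3 · 9/25 = 3/25, 1/3 · 16/25 = 16/75; with total 29/75.
By Bayes' rule, P(r = 4 | data) = (16/75) / (29/75) = 16/29.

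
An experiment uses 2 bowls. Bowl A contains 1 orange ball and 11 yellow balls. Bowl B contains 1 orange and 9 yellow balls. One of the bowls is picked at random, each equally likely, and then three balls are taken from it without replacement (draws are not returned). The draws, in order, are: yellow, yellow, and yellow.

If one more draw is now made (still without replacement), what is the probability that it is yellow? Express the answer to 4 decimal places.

0.8736

Under each hypothesis, the probability of the observed sequence is: P(data | bowl A) = (11/12)(10/11)(9/10) = 3/4; P(data | bowl B) = (9/10)(8/9)(7/8) = 7/10.
Multiplying each by its prior: 1/2 · 3/4 = 3/8, 1/2 · 7/10 = 7/20; summing to 29/40.
Normalising, the posterior is P(bowl A | data) = 15/29, P(bowl B | data) = 14/29.
The predictive probability is P(yellow next | data) = (8/9)(15/29) + (6/7)(14/29) = 76/87.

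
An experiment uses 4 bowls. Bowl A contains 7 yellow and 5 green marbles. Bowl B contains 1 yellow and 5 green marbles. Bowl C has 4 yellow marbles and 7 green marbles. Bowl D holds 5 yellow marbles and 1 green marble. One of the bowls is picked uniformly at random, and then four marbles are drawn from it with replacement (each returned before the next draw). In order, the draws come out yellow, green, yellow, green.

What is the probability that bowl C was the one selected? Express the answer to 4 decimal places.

0.3541

The likelihood of the observed sequence under each hypothesis: P(data | bowl A) = (7/12)(5/12)(7/12)(5/12) = 0.059076; P(data | bowl B) = (1/6)(5/6)(1/6)(5/6) = 0.01929; P(data | bowl C) = (4/11)(7/11)(4/11)(7/11) = 0.053548; P(data | bowl D) = (5/6)(1/6)(5/6)(1/6) = 0.01929.
Weighting by the prior gives 1/4 · 0.059076 = 0.014769, 1/4 · 0.01929 = 0.0048225, 1/4 · 0.053548 = 0.013387, 1/4 · 0.01929 = 0.0048225; these sum to 0.037801.
Therefore the posterior P(bowl C | data) = (0.013387) / (0.037801) = 0.35414.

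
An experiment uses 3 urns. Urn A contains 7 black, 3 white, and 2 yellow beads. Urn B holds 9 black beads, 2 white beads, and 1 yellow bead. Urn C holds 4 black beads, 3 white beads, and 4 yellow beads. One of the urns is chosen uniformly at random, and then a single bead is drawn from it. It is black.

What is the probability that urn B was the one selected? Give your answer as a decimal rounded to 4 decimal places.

For each hypothesis, P(data | H) works out to: P(data | urn A) = (7/12) = 7/12; P(data | urn B) = (9/12) = 3/4; P(data | urn C) = (4/11) = 4/11.
Weighting by the prior gives 1/3 · 7/12 = 7/36, 1/3 · 3/4 = 1/4, 1/3 · 4/11 = 4/33; with total 56/99.
So P(urn B | data) = (1/4) / (56/99) = 99/224.

0.4420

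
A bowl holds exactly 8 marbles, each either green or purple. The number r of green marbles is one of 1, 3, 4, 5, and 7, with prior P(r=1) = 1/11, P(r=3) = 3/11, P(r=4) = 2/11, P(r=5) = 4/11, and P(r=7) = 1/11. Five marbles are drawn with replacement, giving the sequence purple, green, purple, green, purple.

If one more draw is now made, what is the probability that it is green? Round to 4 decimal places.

For each hypothesis, P(data | H) works out to: P(data | r = 1) = (7/8)(1/8)(7/8)(1/8)(7/8) = 0.010468; P(data | r = 3) = (5/8)(3/8)(5/8)(3/8)(5/8) = 0.034332; P(data | r = 4) = (4/8)(4/8)(4/8)(4/8)(4/8) = 0.03125; P(data | r = 5) = (3/8)(5/8)(3/8)(5/8)(3/8) = 0.020599; P(data | r = 7) = (1/8)(7/8)(1/8)(7/8)(1/8) = 0.0014954.
Multiplying each by its prior: 1/11 · 0.010468 = 0.00095159, 3/11 · 0.034332 = 0.0093633, 2/11 · 0.03125 = 0.0056818, 4/11 · 0.020599 = 0.0074907, 1/11 · 0.0014954 = 0.00013594; summing to 0.023623.
The posterior is then P(r = 1 | data) = 0.040282, P(r = 3 | data) = 0.39636, P(r = 4 | data) = 0.24052, P(r = 5 | data) = 0.31709, P(r = 7 | data) = 0.0057546.
Averaging over the posterior, P(green next | data) = (1/8)(0.040282) + (3/8)(0.39636) + (1/2)(0.24052) + (5/8)(0.31709) + (7/8)(0.0057546) = 0.47714.

0.4771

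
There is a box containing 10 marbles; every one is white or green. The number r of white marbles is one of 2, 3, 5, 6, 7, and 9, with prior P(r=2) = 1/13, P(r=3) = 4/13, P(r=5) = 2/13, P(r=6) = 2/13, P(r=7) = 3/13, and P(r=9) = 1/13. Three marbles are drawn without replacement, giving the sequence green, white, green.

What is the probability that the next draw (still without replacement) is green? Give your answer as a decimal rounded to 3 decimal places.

0.553

Under each hypothesis, the probability of the observed sequence is: P(data | r = 2) = (8/10)(2/9)(7/8) = 0.15556; P(data | r = 3) = (7/10)(3/9)(6/8) = 0.175; P(data | r = 5) = (5/10)(5/9)(4/8) = 0.13889; P(data | r = 6) = (4/10)(6/9)(3/8) = 0.1; P(data | r = 7) = (3/10)(7/9)(2/8) = 0.058333; P(data | r = 9) = (1/10)(9/9)(0/8) = 0.
The prior-weighted likelihoods are 1/13 · 0.15556 = 0.011966, 4/13 · 0.175 = 0.053846, 2/13 · 0.13889 = 0.021368, 2/13 · 0.1 = 0.015385, 3/13 · 0.058333 = 0.013462, 1/13 · 0 = 0; with total 0.11603.
Normalising, the posterior is P(r = 2 | data) = 0.10313, P(r = 3 | data) = 0.46409, P(r = 5 | data) = 0.18416, P(r = 6 | data) = 0.1326, P(r = 7 | data) = 0.11602, P(r = 9 | data) = 0.
Averaging over the posterior, P(green next | data) = (6/7)(0.10313) + (5/7)(0.46409) + (3/7)(0.18416) + (2/7)(0.1326) + (1/7)(0.11602) = 0.55328.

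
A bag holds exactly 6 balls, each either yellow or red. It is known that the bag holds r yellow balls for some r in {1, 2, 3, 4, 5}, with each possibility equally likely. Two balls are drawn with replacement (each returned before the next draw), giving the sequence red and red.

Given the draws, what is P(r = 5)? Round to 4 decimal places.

Under each hypothesis, the probability of the observed sequence is: P(data | r = 1) = (5/6)(5/6) = 25/36; P(data | r = 2) = (4/6)(4/6) = 4/9; P(data | r = 3) = (3/6)(3/6) = 1/4; P(data | r = 4) = (2/6)(2/6) = 1/9; P(data | r = 5) = (1/6)(1/6) = 1/36.
Weighting by the prior gives 1/5 · 25/36 = 5/36, 1/5 · 4/9 = 4/45, 1/5 · 1/4 = 1/20, 1/5 · 1/9 = 1/45, 1/5 · 1/36 = 1/180; summing to 11/36.
So P(r = 5 | data) = (1/180) / (11/36) = 1/55.

0.0182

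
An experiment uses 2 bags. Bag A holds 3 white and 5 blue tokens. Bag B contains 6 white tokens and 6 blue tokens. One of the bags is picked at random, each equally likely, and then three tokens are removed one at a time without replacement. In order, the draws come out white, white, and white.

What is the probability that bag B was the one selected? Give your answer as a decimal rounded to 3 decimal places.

Under each hypothesis, the probability of the observed sequence is: P(data | bag A) = (3/8)(2/7)(1/6) = 0.017857; P(data | bag B) = (6/12)(5/11)(4/10) = 0.090909.
Multiplying each by its prior: 1/2 · 0.017857 = 0.0089286, 1/2 · 0.090909 = 0.045455; with total 0.054383.
Therefore the posterior P(bag B | data) = (0.045455) / (0.054383) = 0.83582.

0.836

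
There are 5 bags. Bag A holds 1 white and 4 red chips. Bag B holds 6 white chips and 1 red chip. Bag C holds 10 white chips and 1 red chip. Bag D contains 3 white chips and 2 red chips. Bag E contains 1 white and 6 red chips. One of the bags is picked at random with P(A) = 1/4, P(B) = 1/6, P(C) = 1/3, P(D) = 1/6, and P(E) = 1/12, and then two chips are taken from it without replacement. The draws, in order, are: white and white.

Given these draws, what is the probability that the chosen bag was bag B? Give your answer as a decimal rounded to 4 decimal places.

0.2695

For each hypothesis, P(data | H) works out to: P(data | bag A) = (1/5)(0/4) = 0; P(data | bag B) = (6/7)(5/6) = 0.71429; P(data | bag C) = (10/11)(9/10) = 0.81818; P(data | bag D) = (3/5)(2/4) = 0.3; P(data | bag E) = (1/7)(0/6) = 0.
Multiplying each by its prior: 1/4 · 0 = 0, 1/6 · 0.71429 = 0.11905, 1/3 · 0.81818 = 0.27273, 1/6 · 0.3 = 0.05, 1/12 · 0 = 0; these sum to 0.44177.
Hence P(bag B | data) = (0.11905) / (0.44177) = 0.26948.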